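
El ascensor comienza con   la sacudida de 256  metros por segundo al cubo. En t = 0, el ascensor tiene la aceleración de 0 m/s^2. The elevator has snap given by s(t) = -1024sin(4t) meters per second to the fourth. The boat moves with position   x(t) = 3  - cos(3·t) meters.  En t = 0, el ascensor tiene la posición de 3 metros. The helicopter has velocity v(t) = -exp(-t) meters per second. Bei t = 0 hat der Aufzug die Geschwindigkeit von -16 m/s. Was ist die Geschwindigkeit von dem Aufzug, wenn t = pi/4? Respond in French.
Nous devons intégrer notre équation du snap s(t) = -1024·sin(4·t) 3 fois. L'intégrale du snap, avec j(0) = 256, donne le jerk: j(t) = 256·cos(4·t). La primitive du jerk, avec a(0) = 0, donne l'accélération: a(t) = 64·sin(4·t). En prenant ∫a(t)dt et en appliquant v(0) = -16, nous trouvons v(t) = -16·cos(4·t). En utilisant v(t) = -16·cos(4·t) et en substituant t = pi/4, nous trouvons v = 16.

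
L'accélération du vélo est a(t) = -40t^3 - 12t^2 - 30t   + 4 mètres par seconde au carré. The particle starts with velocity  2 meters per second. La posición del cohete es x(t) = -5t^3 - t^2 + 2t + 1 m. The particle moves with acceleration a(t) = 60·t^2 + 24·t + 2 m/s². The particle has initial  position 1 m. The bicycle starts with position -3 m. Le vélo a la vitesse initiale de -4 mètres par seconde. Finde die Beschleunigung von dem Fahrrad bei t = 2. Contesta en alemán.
Aus der Gleichung für die Beschleunigung a(t) = -40·t^3 - 12·t^2 - 30·t + 4, setzen wir t = 2 ein und erhalten a = -424.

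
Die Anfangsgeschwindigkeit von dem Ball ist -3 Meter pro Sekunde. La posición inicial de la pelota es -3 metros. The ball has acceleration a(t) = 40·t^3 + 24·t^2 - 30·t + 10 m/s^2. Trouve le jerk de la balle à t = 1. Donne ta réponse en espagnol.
Debemos derivar nuestra ecuación de la aceleración a(t) = 40·t^3 + 24·t^2 - 30·t + 10 1 vez. La derivada de la aceleración da la sacudida: j(t) = 120·t^2 + 48·t - 30. De la ecuación de la sacudida j(t) = 120·t^2 + 48·t - 30, sustituimos t = 1 para obtener j = 138.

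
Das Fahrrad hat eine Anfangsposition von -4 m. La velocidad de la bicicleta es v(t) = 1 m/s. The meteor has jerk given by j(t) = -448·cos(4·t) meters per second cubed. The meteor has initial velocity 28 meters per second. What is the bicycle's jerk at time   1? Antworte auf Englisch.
Starting from velocity v(t) = 1, we take 2 derivatives. Taking d/dt of v(t), we find a(t) = 0. The derivative of acceleration gives jerk: j(t) = 0. Using j(t) = 0 and substituting t = 1, we find j = 0.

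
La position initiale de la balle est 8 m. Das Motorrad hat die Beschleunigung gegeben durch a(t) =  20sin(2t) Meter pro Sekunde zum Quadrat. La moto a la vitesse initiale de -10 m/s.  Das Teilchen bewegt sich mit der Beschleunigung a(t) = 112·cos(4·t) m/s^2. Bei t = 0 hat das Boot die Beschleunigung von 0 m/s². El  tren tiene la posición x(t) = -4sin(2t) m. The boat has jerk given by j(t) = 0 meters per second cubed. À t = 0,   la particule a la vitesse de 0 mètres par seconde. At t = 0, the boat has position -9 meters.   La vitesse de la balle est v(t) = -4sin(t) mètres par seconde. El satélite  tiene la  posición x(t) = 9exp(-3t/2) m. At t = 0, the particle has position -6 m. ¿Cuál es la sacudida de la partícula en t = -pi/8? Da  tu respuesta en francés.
Pour résoudre ceci, nous devons prendre 1 dérivée de notre équation de l'accélération a(t) = 112·cos(4·t). La dérivée de l'accélération donne le jerk: j(t) = -448·sin(4·t). En utilisant j(t) = -448·sin(4·t) et en substituant t = -pi/8, nous trouvons j = 448.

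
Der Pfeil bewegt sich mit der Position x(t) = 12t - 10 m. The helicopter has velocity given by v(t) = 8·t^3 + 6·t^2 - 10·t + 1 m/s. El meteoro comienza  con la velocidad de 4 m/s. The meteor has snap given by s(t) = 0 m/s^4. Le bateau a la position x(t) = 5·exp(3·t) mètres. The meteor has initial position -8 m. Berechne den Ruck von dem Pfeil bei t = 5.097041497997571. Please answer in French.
Nous devons dériver notre équation de la position x(t) = 12·t - 10 3 fois. En dérivant la position, nous obtenons la vitesse: v(t) = 12. En dérivant la vitesse, nous obtenons l'accélération: a(t) = 0. La dérivée de l'accélération donne le jerk: j(t) = 0. En utilisant j(t) = 0 et en substituant t = 5.097041497997571, nous trouvons j = 0.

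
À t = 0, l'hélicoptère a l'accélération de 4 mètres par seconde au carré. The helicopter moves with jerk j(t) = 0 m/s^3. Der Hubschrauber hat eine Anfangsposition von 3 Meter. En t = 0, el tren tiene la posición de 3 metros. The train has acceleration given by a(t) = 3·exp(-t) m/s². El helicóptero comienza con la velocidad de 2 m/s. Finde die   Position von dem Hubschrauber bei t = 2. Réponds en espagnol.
Debemos encontrar la integral de nuestra ecuación de la sacudida j(t) = 0 3 veces. Integrando la sacudida y usando la condición inicial a(0) = 4, obtenemos a(t) = 4. La antiderivada de la aceleración es la velocidad. Usando v(0) = 2, obtenemos v(t) = 4·t + 2. La antiderivada de la velocidad es la posición. Usando x(0) = 3, obtenemos x(t) = 2·t^2 + 2·t + 3. De la ecuación de la posición x(t) = 2·t^2 + 2·t + 3, sustituimos t = 2 para obtener x = 15.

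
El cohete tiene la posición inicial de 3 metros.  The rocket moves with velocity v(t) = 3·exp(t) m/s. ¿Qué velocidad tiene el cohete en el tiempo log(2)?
Tenemos la velocidad v(t) = 3·exp(t). Sustituyendo t = log(2): v(log(2)) = 6.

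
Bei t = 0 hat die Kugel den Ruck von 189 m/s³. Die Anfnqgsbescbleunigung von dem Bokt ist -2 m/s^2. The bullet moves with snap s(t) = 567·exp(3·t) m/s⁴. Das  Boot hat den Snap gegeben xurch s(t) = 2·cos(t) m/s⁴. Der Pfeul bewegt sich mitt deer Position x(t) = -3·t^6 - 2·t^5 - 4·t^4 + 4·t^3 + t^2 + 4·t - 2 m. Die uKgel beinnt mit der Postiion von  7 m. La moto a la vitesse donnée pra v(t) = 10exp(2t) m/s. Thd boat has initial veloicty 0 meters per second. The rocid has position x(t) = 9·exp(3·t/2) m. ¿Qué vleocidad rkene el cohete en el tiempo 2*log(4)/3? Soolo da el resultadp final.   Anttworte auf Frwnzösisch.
La vitesse à t = 2*log(4)/3 est v = 54.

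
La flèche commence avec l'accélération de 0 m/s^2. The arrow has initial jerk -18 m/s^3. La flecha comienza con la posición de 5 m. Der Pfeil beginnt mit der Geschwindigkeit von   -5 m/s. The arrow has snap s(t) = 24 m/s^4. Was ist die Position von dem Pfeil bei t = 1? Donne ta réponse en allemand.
Wir müssen das Integral unserer Gleichung für den Snap s(t) = 24 4-mal finden. Durch Integration von dem Snap und Verwendung der Anfangsbedingung j(0) = -18, erhalten wir j(t) = 24·t - 18. Die Stammfunktion von dem Ruck, mit a(0) = 0, ergibt die Beschleunigung: a(t) = 6·t·(2·t - 3). Durch Integration von der Beschleunigung und Verwendung der Anfangsbedingung v(0) = -5, erhalten wir v(t) = 4·t^3 - 9·t^2 - 5. Das Integral von der Geschwindigkeit, mit x(0) = 5, ergibt die Position: x(t) = t^4 - 3·t^3 - 5·t + 5. Aus der Gleichung für die Position x(t) = t^4 - 3·t^3 - 5·t + 5, setzen wir t = 1 ein und erhalten x = -2.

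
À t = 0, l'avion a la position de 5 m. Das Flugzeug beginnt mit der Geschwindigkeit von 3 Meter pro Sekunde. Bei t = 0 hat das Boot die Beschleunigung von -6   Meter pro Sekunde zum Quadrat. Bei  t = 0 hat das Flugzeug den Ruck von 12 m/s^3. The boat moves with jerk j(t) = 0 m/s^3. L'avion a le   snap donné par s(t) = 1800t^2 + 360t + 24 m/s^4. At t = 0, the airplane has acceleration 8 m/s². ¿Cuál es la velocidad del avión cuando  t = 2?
Debemos encontrar la antiderivada de nuestra ecuación del snap s(t) = 1800·t^2 + 360·t + 24 3 veces. Tomando ∫s(t)dt y aplicando j(0) = 12, encontramos j(t) = 600·t^3 + 180·t^2 + 24·t + 12. La antiderivada de la sacudida, con a(0) = 8, da la aceleración: a(t) = 150·t^4 + 60·t^3 + 12·t^2 + 12·t + 8. Tomando ∫a(t)dt y aplicando v(0) = 3, encontramos v(t) = 30·t^5 + 15·t^4 + 4·t^3 + 6·t^2 + 8·t + 3. Tenemos la velocidad v(t) = 30·t^5 + 15·t^4 + 4·t^3 + 6·t^2 + 8·t + 3. Sustituyendo t = 2: v(2) = 1275.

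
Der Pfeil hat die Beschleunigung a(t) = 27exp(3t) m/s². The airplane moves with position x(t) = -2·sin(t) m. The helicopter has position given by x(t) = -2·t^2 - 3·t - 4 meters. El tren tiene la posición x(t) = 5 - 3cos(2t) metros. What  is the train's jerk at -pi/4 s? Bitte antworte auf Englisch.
Starting from position x(t) = 5 - 3·cos(2·t), we take 3 derivatives. Taking d/dt of x(t), we find v(t) = 6·sin(2·t). The derivative of velocity gives acceleration: a(t) = 12·cos(2·t). Differentiating acceleration, we get jerk: j(t) = -24·sin(2·t). We have jerk j(t) = -24·sin(2·t). Substituting t = -pi/4: j(-pi/4) = 24.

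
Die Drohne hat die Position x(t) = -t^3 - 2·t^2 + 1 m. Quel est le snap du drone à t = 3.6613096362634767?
Pour résoudre ceci, nous devons prendre 4 dérivées de notre équation de la position x(t) = -t^3 - 2·t^2 + 1. La dérivée de la position donne la vitesse: v(t) = -3·t^2 - 4·t. En dérivant la vitesse, nous obtenons l'accélération: a(t) = -6·t - 4. La dérivée de l'accélération donne le jerk: j(t) = -6. En prenant d/dt de j(t), nous trouvons s(t) = 0. En utilisant s(t) = 0 et en substituant t = 3.6613096362634767, nous trouvons s = 0.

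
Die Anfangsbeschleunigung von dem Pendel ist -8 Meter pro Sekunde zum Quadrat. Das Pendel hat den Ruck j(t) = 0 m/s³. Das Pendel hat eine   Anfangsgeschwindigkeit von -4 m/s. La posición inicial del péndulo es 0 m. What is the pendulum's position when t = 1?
We need to integrate our jerk equation j(t) = 0 3 times. The antiderivative of jerk, with a(0) = -8, gives acceleration: a(t) = -8. The antiderivative of acceleration is velocity. Using v(0) = -4, we get v(t) = -8·t - 4. Finding the antiderivative of v(t) and using x(0) = 0: x(t) = -4·t^2 - 4·t. We have position x(t) = -4·t^2 - 4·t. Substituting t = 1: x(1) = -8.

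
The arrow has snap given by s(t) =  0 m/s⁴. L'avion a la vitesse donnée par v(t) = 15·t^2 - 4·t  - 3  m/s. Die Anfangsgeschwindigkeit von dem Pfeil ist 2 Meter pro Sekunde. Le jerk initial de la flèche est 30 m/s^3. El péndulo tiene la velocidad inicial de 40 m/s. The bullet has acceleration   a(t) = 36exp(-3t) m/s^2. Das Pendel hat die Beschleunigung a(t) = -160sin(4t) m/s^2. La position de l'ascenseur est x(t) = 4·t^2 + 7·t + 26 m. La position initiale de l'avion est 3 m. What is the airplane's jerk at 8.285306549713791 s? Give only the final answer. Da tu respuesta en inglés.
At t = 8.285306549713791, j = 30.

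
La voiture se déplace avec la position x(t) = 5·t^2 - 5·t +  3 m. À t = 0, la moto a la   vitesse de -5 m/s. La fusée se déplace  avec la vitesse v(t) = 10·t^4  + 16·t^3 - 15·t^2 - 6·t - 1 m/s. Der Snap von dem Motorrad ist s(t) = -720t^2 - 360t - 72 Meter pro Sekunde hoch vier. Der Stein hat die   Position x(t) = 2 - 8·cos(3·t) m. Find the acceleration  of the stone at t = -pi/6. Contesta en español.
Para resolver esto, necesitamos tomar 2 derivadas de nuestra ecuación de la posición x(t) = 2 - 8·cos(3·t). La derivada de la posición da la velocidad: v(t) = 24·sin(3·t). Tomando d/dt de v(t), encontramos a(t) = 72·cos(3·t). Usando a(t) = 72·cos(3·t) y sustituyendo t = -pi/6, encontramos a = 0.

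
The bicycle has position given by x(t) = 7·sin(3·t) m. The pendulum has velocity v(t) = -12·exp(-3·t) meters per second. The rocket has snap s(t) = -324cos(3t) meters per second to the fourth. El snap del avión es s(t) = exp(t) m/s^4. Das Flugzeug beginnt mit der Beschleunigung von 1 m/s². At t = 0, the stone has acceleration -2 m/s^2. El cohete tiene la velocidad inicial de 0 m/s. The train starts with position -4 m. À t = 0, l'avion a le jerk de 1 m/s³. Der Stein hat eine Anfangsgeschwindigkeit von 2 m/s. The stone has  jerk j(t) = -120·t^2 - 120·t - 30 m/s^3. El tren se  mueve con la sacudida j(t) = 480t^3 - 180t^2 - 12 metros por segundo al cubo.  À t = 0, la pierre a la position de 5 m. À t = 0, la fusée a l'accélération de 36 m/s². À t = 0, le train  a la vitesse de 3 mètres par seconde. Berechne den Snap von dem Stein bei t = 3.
Um dies zu lösen, müssen wir 1 Ableitung unserer Gleichung für den Ruck j(t) = -120·t^2 - 120·t - 30 nehmen. Die Ableitung von dem Ruck ergibt den Snap: s(t) = -240·t - 120. Wir haben den Snap s(t) = -240·t - 120. Durch Einsetzen von t = 3: s(3) = -840.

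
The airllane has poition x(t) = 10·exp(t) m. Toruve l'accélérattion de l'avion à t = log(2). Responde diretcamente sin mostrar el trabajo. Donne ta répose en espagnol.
La respuesta es 20.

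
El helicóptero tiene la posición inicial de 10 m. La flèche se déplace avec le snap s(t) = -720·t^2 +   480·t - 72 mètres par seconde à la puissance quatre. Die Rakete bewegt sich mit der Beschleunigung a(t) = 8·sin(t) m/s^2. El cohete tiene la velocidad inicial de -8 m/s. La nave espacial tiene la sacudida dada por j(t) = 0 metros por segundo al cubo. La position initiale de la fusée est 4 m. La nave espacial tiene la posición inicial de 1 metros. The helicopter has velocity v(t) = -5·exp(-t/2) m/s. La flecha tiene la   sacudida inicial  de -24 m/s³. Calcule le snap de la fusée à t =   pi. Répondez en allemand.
Wir müssen unsere Gleichung für die Beschleunigung a(t) = 8·sin(t) 2-mal ableiten. Die Ableitung von der Beschleunigung ergibt den Ruck: j(t) = 8·cos(t). Mit d/dt von j(t) finden wir s(t) = -8·sin(t). Aus der Gleichung für den Snap s(t) = -8·sin(t), setzen wir t = pi ein und erhalten s = 0.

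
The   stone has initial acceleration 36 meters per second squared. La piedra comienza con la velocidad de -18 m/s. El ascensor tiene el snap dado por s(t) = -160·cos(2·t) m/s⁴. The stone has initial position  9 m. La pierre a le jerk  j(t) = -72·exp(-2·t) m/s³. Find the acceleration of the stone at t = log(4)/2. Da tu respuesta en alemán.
Wir müssen unsere Gleichung für den Ruck j(t) = -72·exp(-2·t) 1-mal integrieren. Mit ∫j(t)dt und Anwendung von a(0) = 36, finden wir a(t) = 36·exp(-2·t). Aus der Gleichung für die Beschleunigung a(t) = 36·exp(-2·t), setzen wir t = log(4)/2 ein und erhalten a = 9.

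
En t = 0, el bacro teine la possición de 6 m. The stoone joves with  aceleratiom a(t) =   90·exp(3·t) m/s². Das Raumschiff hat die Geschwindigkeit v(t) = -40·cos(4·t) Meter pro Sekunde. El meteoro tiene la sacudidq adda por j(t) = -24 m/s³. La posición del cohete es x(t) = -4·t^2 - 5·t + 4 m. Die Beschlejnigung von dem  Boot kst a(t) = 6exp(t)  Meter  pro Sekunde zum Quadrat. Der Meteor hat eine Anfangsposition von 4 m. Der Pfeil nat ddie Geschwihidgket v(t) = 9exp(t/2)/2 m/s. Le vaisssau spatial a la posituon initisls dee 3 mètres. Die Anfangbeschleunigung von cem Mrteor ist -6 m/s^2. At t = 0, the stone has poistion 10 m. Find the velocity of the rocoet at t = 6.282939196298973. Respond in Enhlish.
Starting from position x(t) = -4·t^2 - 5·t + 4, we take 1 derivative. Taking d/dt of x(t), we find v(t) = -8·t - 5. We have velocity v(t) = -8·t - 5. Substituting t = 6.282939196298973: v(6.282939196298973) = -55.2635135703918.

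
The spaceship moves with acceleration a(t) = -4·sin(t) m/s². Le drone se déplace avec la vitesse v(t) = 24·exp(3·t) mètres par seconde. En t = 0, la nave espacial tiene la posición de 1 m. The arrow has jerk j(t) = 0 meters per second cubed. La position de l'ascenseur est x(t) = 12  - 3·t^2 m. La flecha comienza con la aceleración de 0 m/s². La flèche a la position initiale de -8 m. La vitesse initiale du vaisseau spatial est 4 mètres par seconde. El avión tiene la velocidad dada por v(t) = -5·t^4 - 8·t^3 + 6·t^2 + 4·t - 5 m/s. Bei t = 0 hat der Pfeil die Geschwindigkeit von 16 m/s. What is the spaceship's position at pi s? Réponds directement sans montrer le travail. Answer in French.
La réponse est 1.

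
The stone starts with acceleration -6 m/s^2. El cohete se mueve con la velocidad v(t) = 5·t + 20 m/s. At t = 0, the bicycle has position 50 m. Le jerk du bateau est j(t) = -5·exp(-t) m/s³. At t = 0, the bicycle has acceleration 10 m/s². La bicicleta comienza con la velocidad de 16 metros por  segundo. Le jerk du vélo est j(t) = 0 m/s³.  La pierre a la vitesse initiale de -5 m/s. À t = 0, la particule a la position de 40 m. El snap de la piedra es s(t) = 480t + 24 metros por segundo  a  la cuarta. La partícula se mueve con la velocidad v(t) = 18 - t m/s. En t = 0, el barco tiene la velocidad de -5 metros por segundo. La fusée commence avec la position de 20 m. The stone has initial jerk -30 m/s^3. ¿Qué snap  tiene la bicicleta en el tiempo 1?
Para resolver esto, necesitamos tomar 1 derivada de nuestra ecuación de la sacudida j(t) = 0. La derivada de la sacudida da el snap: s(t) = 0. Tenemos el snap s(t) = 0. Sustituyendo t = 1: s(1) = 0.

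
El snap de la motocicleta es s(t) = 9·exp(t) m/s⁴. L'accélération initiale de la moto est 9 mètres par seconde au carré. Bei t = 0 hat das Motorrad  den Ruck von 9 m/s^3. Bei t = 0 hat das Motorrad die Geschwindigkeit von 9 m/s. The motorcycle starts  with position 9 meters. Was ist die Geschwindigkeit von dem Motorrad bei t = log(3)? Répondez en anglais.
To solve this, we need to take 3 integrals of our snap equation s(t) = 9·exp(t). Finding the integral of s(t) and using j(0) = 9: j(t) = 9·exp(t). Integrating jerk and using the initial condition a(0) = 9, we get a(t) = 9·exp(t). The antiderivative of acceleration is velocity. Using v(0) = 9, we get v(t) = 9·exp(t). We have velocity v(t) = 9·exp(t). Substituting t = log(3): v(log(3)) = 27.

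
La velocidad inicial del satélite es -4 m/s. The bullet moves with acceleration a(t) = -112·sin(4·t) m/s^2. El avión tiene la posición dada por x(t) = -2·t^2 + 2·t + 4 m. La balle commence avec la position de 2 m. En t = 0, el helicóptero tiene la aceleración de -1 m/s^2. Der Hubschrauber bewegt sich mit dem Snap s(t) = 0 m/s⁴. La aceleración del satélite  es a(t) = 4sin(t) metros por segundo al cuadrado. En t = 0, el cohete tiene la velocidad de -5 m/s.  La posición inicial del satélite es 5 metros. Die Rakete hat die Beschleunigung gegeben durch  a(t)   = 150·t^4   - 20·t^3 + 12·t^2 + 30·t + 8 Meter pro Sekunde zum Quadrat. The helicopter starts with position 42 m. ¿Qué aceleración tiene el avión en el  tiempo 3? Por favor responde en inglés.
Starting from position x(t) = -2·t^2 + 2·t + 4, we take 2 derivatives. The derivative of position gives velocity: v(t) = 2 - 4·t. The derivative of velocity gives acceleration: a(t) = -4. We have acceleration a(t) = -4. Substituting t = 3: a(3) = -4.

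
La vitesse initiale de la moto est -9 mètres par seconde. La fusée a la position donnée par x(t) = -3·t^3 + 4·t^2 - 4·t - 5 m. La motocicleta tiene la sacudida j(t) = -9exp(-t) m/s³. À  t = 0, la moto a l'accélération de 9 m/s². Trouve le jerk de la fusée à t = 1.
En partant de la position x(t) = -3·t^3 + 4·t^2 - 4·t - 5, nous prenons 3 dérivées. En prenant d/dt de x(t), nous trouvons v(t) = -9·t^2 + 8·t - 4. En dérivant la vitesse, nous obtenons l'accélération: a(t) = 8 - 18·t. La dérivée de l'accélération donne le jerk: j(t) = -18. En utilisant j(t) = -18 et en substituant t = 1, nous trouvons j = -18.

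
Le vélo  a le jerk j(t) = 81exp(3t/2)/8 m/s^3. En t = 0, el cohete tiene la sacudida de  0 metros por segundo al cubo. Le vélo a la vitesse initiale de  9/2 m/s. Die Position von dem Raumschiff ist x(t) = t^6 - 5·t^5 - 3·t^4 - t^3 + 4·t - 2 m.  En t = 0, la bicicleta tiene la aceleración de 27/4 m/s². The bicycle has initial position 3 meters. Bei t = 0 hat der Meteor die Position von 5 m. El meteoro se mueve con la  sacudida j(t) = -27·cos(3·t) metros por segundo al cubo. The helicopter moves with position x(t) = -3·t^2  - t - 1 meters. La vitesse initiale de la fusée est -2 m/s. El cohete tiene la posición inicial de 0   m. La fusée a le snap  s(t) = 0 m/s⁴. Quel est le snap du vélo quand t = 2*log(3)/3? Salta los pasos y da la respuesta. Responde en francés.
Le snap à t = 2*log(3)/3 est s = 729/16.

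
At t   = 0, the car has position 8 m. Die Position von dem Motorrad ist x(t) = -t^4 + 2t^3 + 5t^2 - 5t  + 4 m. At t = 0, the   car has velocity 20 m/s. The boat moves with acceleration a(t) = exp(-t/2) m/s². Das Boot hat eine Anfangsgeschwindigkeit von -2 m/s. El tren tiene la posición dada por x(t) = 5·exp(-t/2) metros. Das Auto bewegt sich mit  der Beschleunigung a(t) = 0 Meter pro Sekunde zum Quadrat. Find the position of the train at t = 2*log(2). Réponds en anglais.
From the given position equation x(t) = 5·exp(-t/2), we substitute t = 2*log(2) to get x = 5/2.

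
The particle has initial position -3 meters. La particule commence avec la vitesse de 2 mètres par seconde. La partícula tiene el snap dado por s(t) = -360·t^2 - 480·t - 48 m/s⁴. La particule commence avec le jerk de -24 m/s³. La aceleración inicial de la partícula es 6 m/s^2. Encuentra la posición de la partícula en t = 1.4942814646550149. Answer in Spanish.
Partiendo del snap s(t) = -360·t^2 - 480·t - 48, tomamos 4 integrales. La antiderivada del snap, con j(0) = -24, da la sacudida: j(t) = -120·t^3 - 240·t^2 - 48·t - 24. Integrando la sacudida y usando la condición inicial a(0) = 6, obtenemos a(t) = -30·t^4 - 80·t^3 - 24·t^2 - 24·t + 6. La integral de la aceleración es la velocidad. Usando v(0) = 2, obtenemos v(t) = -6·t^5 - 20·t^4 - 8·t^3 - 12·t^2 + 6·t + 2. Tomando ∫v(t)dt y aplicando x(0) = -3, encontramos x(t) = -t^6 - 4·t^5 - 2·t^4 - 4·t^3 + 3·t^2 + 2·t - 3. Usando x(t) = -t^6 - 4·t^5 - 2·t^4 - 4·t^3 + 3·t^2 + 2·t - 3 y sustituyendo t = 1.4942814646550149, encontramos x = -57.5634146073150.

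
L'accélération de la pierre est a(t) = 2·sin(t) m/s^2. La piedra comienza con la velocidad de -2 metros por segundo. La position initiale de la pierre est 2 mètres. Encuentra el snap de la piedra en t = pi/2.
Debemos derivar nuestra ecuación de la aceleración a(t) = 2·sin(t) 2 veces. Tomando d/dt de a(t), encontramos j(t) = 2·cos(t). La derivada de la sacudida da el snap: s(t) = -2·sin(t). De la ecuación del snap s(t) = -2·sin(t), sustituimos t = pi/2 para obtener s = -2.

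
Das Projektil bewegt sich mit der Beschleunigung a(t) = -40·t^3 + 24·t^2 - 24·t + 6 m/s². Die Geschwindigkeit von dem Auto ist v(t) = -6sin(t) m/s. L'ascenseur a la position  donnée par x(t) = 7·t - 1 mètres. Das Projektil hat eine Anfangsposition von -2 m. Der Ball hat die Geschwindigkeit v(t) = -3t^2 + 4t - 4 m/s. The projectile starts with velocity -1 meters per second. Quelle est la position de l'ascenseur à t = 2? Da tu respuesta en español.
Usando x(t) = 7·t - 1 y sustituyendo t = 2, encontramos x = 13.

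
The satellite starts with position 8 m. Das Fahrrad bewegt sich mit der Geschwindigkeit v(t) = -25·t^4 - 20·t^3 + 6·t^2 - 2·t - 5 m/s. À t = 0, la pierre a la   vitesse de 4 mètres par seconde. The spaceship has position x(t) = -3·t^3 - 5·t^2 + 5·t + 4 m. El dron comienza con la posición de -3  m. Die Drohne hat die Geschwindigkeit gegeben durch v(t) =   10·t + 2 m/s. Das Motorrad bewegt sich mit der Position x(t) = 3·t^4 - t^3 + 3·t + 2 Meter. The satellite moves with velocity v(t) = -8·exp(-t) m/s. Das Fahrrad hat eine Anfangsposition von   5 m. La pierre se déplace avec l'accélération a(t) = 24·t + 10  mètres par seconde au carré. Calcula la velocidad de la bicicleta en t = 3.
Tenemos la velocidad v(t) = -25·t^4 - 20·t^3 + 6·t^2 - 2·t - 5. Sustituyendo t = 3: v(3) = -2522.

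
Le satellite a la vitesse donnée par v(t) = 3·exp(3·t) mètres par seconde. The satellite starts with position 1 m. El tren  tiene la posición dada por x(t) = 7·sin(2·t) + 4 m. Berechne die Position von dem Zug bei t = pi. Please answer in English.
Using x(t) = 7·sin(2·t) + 4 and substituting t = pi, we find x = 4.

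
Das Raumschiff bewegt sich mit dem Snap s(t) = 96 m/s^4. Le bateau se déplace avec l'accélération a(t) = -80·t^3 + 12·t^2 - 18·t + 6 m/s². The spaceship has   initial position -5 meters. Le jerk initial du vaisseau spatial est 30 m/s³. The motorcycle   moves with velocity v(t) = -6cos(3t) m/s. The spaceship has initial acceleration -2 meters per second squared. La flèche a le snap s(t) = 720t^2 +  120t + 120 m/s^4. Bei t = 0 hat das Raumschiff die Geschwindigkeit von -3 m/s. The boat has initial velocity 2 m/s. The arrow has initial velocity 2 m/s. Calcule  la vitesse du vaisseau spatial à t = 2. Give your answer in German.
Um dies zu lösen, müssen wir 3 Stammfunktionen unserer Gleichung für den Snap s(t) = 96 finden. Die Stammfunktion von dem Snap ist der Ruck. Mit j(0) = 30 erhalten wir j(t) = 96·t + 30. Mit ∫j(t)dt und Anwendung von a(0) = -2, finden wir a(t) = 48·t^2 + 30·t - 2. Durch Integration von der Beschleunigung und Verwendung der Anfangsbedingung v(0) = -3, erhalten wir v(t) = 16·t^3 + 15·t^2 - 2·t - 3. Mit v(t) = 16·t^3 + 15·t^2 - 2·t - 3 und Einsetzen von t = 2, finden wir v = 181.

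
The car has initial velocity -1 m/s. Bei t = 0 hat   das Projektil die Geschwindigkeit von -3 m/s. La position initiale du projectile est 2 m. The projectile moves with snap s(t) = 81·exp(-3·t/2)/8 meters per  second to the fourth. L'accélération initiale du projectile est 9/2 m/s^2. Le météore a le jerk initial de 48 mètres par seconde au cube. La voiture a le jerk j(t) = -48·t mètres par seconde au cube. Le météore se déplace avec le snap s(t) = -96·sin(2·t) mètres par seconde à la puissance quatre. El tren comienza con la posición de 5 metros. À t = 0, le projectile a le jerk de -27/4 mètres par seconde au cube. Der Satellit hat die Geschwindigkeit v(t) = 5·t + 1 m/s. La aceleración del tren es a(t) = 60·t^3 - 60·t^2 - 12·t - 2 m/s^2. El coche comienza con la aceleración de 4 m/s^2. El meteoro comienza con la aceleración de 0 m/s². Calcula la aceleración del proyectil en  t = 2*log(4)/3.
Necesitamos integrar nuestra ecuación del snap s(t) = 81·exp(-3·t/2)/8 2 veces. La antiderivada del snap, con j(0) = -27/4, da la sacudida: j(t) = -27·exp(-3·t/2)/4. La antiderivada de la sacudida, con a(0) = 9/2, da la aceleración: a(t) = 9·exp(-3·t/2)/2. De la ecuación de la aceleración a(t) = 9·exp(-3·t/2)/2, sustituimos t = 2*log(4)/3 para obtener a = 9/8.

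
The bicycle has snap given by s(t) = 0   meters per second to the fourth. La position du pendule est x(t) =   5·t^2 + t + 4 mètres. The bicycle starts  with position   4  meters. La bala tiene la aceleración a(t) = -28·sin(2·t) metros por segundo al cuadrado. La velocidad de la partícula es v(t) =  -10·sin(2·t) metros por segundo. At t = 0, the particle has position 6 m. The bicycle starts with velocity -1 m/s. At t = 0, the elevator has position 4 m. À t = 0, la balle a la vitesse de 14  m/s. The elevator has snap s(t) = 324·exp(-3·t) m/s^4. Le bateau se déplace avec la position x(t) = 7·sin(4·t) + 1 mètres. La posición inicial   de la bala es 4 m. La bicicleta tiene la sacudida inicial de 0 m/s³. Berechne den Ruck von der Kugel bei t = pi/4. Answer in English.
Starting from acceleration a(t) = -28·sin(2·t), we take 1 derivative. The derivative of acceleration gives jerk: j(t) = -56·cos(2·t). Using j(t) = -56·cos(2·t) and substituting t = pi/4, we find j = 0.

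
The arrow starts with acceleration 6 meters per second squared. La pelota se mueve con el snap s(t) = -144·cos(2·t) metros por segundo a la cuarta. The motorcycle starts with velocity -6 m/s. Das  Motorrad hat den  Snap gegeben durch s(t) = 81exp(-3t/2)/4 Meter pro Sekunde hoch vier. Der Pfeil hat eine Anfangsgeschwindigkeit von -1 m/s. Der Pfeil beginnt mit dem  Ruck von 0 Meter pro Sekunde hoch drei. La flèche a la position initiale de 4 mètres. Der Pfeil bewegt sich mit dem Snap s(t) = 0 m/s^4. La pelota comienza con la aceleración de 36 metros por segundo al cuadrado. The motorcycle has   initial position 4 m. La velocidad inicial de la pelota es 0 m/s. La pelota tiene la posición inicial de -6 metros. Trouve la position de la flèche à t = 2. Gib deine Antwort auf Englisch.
To find the answer, we compute 4 integrals of s(t) = 0. Taking ∫s(t)dt and applying j(0) = 0, we find j(t) = 0. Finding the integral of j(t) and using a(0) = 6: a(t) = 6. Integrating acceleration and using the initial condition v(0) = -1, we get v(t) = 6·t - 1. Finding the integral of v(t) and using x(0) = 4: x(t) = 3·t^2 - t + 4. We have position x(t) = 3·t^2 - t + 4. Substituting t = 2: x(2) = 14.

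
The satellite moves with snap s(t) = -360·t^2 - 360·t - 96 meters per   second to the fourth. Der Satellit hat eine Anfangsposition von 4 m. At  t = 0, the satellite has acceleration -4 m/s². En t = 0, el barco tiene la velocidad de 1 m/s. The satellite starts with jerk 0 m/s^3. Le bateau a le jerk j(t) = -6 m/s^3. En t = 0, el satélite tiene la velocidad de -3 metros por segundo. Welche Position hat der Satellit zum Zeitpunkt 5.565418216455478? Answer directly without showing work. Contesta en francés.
La réponse est -49646.0016659079.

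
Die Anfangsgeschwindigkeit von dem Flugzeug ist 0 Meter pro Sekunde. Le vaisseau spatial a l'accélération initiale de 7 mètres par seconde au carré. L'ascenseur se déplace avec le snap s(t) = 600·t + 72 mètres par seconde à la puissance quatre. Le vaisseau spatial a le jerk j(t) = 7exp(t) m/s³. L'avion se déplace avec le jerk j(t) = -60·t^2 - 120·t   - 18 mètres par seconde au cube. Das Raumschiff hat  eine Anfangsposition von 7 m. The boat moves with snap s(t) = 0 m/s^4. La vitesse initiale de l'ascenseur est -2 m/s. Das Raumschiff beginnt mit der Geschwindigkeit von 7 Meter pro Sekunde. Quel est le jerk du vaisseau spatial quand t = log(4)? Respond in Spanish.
Usando j(t) = 7·exp(t) y sustituyendo t = log(4), encontramos j = 28.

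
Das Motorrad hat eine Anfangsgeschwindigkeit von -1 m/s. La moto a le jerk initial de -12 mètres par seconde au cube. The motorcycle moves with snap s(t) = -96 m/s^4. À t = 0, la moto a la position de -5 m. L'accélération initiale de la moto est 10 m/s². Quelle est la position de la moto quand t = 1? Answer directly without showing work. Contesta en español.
x(1) = -7.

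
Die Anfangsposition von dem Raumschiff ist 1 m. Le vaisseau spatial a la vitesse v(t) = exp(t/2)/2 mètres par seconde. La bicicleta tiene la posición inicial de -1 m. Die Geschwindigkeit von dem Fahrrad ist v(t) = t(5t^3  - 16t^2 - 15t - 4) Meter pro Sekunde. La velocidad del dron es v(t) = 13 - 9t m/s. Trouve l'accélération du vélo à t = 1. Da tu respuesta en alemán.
Um dies zu lösen, müssen wir 1 Ableitung unserer Gleichung für die Geschwindigkeit v(t) = t·(5·t^3 - 16·t^2 - 15·t - 4) nehmen. Die Ableitung von der Geschwindigkeit ergibt die Beschleunigung: a(t) = 5·t^3 - 16·t^2 + t·(15·t^2 - 32·t - 15) - 15·t - 4. Mit a(t) = 5·t^3 - 16·t^2 + t·(15·t^2 - 32·t - 15) - 15·t - 4 und Einsetzen von t = 1, finden wir a = -62.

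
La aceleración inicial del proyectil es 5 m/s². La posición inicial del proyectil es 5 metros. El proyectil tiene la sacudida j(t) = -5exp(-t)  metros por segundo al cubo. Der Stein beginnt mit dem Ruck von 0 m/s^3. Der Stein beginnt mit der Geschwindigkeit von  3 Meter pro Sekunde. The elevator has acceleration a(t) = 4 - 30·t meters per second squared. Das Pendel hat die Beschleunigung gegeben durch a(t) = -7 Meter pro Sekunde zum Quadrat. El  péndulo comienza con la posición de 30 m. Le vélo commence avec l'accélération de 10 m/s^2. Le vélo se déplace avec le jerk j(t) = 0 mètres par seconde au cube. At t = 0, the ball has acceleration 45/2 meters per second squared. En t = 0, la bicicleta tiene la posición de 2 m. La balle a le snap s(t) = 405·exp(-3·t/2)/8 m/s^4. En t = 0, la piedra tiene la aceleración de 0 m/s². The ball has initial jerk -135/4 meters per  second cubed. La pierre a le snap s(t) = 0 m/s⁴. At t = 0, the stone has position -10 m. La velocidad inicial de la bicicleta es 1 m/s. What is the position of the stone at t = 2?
We must find the integral of our snap equation s(t) = 0 4 times. Finding the antiderivative of s(t) and using j(0) = 0: j(t) = 0. The integral of jerk, with a(0) = 0, gives acceleration: a(t) = 0. The antiderivative of acceleration, with v(0) = 3, gives velocity: v(t) = 3. Finding the integral of v(t) and using x(0) = -10: x(t) = 3·t - 10. We have position x(t) = 3·t - 10. Substituting t = 2: x(2) = -4.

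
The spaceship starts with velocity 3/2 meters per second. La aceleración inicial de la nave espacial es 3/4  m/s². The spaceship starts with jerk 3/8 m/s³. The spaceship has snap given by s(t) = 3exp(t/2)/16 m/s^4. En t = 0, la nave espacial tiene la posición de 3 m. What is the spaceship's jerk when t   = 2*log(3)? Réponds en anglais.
Starting from snap s(t) = 3·exp(t/2)/16, we take 1 integral. The integral of snap, with j(0) = 3/8, gives jerk: j(t) = 3·exp(t/2)/8. We have jerk j(t) = 3·exp(t/2)/8. Substituting t = 2*log(3): j(2*log(3)) = 9/8.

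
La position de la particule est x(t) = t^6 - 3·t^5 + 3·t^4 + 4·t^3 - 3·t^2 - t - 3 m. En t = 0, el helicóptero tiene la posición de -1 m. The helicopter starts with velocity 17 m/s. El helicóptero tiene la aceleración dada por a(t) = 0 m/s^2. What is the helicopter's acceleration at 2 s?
We have acceleration a(t) = 0. Substituting t = 2: a(2) = 0.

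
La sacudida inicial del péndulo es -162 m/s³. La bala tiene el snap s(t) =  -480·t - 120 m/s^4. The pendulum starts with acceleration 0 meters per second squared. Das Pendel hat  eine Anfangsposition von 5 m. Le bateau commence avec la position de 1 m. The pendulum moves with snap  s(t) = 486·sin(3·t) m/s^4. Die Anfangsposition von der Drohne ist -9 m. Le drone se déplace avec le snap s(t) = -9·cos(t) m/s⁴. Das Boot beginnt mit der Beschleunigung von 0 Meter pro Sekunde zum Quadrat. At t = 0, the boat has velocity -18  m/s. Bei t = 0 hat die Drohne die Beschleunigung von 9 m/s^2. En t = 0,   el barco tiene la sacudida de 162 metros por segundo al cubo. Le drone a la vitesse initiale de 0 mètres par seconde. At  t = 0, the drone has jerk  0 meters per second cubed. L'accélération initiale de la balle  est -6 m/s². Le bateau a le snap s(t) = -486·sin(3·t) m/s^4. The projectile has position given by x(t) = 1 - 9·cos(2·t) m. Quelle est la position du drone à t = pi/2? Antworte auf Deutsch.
Wir müssen das Integral unserer Gleichung für den Snap s(t) = -9·cos(t) 4-mal finden. Die Stammfunktion von dem Snap ist der Ruck. Mit j(0) = 0 erhalten wir j(t) = -9·sin(t). Die Stammfunktion von dem Ruck, mit a(0) = 9, ergibt die Beschleunigung: a(t) = 9·cos(t). Durch Integration von der Beschleunigung und Verwendung der Anfangsbedingung v(0) = 0, erhalten wir v(t) = 9·sin(t). Durch Integration von der Geschwindigkeit und Verwendung der Anfangsbedingung x(0) = -9, erhalten wir x(t) = -9·cos(t). Aus der Gleichung für die Position x(t) = -9·cos(t), setzen wir t = pi/2 ein und erhalten x = 0.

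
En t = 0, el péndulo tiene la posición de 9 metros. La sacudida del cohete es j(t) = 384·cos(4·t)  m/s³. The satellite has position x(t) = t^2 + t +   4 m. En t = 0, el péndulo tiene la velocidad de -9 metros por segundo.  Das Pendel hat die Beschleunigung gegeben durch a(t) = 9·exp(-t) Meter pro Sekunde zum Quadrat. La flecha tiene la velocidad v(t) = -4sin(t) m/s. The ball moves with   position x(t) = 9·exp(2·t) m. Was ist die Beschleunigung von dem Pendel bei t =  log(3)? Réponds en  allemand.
Aus der Gleichung für die Beschleunigung a(t) = 9·exp(-t), setzen wir t = log(3) ein und erhalten a = 3.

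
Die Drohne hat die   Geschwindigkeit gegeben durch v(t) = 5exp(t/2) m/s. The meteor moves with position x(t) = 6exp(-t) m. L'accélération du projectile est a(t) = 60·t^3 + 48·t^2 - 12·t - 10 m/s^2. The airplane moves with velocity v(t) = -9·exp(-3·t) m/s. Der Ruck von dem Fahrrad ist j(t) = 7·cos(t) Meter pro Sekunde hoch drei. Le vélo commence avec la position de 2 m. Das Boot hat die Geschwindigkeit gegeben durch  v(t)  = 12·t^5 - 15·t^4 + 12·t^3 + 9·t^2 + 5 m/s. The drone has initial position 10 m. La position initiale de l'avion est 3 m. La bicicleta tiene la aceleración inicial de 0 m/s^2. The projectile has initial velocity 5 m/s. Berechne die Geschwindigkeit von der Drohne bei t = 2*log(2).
Mit v(t) = 5·exp(t/2) und Einsetzen von t = 2*log(2), finden wir v = 10.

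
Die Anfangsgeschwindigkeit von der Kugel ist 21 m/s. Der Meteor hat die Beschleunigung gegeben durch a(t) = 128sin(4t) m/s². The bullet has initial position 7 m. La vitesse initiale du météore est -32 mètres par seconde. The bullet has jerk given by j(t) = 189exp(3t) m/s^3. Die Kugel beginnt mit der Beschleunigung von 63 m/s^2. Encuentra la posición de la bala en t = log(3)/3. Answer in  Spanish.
Necesitamos integrar nuestra ecuación de la sacudida j(t) = 189·exp(3·t) 3 veces. Tomando ∫j(t)dt y aplicando a(0) = 63, encontramos a(t) = 63·exp(3·t). Integrando la aceleración y usando la condición inicial v(0) = 21, obtenemos v(t) = 21·exp(3·t). La integral de la velocidad, con x(0) = 7, da la posición: x(t) = 7·exp(3·t). Tenemos la posición x(t) = 7·exp(3·t). Sustituyendo t = log(3)/3: x(log(3)/3) = 21.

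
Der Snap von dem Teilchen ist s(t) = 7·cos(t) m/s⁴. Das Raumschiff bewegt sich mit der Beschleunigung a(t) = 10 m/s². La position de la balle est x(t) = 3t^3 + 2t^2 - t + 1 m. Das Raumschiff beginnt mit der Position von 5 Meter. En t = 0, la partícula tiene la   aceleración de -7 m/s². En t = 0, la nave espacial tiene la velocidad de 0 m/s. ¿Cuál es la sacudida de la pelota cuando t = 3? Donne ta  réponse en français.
Nous devons dériver notre équation de la position x(t) = 3·t^3 + 2·t^2 - t + 1 3 fois. En prenant d/dt de x(t), nous trouvons v(t) = 9·t^2 + 4·t - 1. En prenant d/dt de v(t), nous trouvons a(t) = 18·t + 4. En prenant d/dt de a(t), nous trouvons j(t) = 18. De l'équation du jerk j(t) = 18, nous substituons t = 3 pour obtenir j = 18.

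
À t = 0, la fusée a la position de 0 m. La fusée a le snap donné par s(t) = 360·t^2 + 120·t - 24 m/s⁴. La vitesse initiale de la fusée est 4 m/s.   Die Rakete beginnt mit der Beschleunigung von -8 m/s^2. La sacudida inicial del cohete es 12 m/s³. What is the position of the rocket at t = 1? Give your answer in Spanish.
Debemos encontrar la integral de nuestra ecuación del snap s(t) = 360·t^2 + 120·t - 24 4 veces. Integrando el snap y usando la condición inicial j(0) = 12, obtenemos j(t) = 120·t^3 + 60·t^2 - 24·t + 12. Integrando la sacudida y usando la condición inicial a(0) = -8, obtenemos a(t) = 30·t^4 + 20·t^3 - 12·t^2 + 12·t - 8. Tomando ∫a(t)dt y aplicando v(0) = 4, encontramos v(t) = 6·t^5 + 5·t^4 - 4·t^3 + 6·t^2 - 8·t + 4. La integral de la velocidad, con x(0) = 0, da la posición: x(t) = t^6 + t^5 - t^4 + 2·t^3 - 4·t^2 + 4·t. Usando x(t) = t^6 + t^5 - t^4 + 2·t^3 - 4·t^2 + 4·t y sustituyendo t = 1, encontramos x = 3.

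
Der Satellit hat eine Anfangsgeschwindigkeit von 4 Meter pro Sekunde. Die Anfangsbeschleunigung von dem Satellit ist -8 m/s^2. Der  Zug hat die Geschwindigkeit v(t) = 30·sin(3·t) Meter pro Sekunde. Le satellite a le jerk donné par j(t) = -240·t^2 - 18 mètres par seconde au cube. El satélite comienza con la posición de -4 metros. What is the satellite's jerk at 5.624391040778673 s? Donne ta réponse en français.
En utilisant j(t) = -240·t^2 - 18 et en substituant t = 5.624391040778673, nous trouvons j = -7610.10589910194.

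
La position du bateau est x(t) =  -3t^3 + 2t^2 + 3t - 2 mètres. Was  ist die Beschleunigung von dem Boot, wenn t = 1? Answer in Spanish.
Partiendo de la posición x(t) = -3·t^3 + 2·t^2 + 3·t - 2, tomamos 2 derivadas. Derivando la posición, obtenemos la velocidad: v(t) = -9·t^2 + 4·t + 3. La derivada de la velocidad da la aceleración: a(t) = 4 - 18·t. De la ecuación de la aceleración a(t) = 4 - 18·t, sustituimos t = 1 para obtener a = -14.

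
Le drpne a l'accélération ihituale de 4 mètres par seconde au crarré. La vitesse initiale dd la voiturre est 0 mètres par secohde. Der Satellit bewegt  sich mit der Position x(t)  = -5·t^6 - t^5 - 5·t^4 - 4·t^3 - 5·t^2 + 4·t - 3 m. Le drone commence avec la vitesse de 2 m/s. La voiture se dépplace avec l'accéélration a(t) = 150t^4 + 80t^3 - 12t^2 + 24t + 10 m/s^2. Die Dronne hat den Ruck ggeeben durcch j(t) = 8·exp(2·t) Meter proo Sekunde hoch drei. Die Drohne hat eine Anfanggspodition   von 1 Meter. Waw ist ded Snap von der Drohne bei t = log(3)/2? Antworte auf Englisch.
To solve this, we need to take 1 derivative of our jerk equation j(t) = 8·exp(2·t). Taking d/dt of j(t), we find s(t) = 16·exp(2·t). Using s(t) = 16·exp(2·t) and substituting t = log(3)/2, we find s = 48.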